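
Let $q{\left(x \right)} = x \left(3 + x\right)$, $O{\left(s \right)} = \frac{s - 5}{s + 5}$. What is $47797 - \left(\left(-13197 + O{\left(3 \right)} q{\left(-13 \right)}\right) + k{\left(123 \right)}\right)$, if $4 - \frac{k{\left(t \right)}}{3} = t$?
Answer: $\frac{122767}{2} \approx 61384.0$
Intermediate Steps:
$k{\left(t \right)} = 12 - 3 t$
$O{\left(s \right)} = \frac{-5 + s}{5 + s}$
$47797 - \left(\left(-13197 + O{\left(3 \right)} q{\left(-13 \right)}\right) + k{\left(123 \right)}\right) = 47797 - \left(\left(-13197 + \frac{-5 + 3}{5 + 3} \left(- 13 \left(3 - 13\right)\right)\right) + \left(12 - 369\right)\right) = 47797 - \left(\left(-13197 + \frac{1}{8} \left(-2\right) \left(\left(-13\right) \left(-10\right)\right)\right) + \left(12 - 369\right)\right) = 47797 - \left(\left(-13197 + \frac{1}{8} \left(-2\right) 130\right) - 357\right) = 47797 - \left(\left(-13197 - \frac{65}{2}\right) - 357\right) = 47797 - \left(- \frac{26459}{2} - 357\right) = 47797 - - \frac{27173}{2} = 47797 + \frac{27173}{2} = \frac{122767}{2}$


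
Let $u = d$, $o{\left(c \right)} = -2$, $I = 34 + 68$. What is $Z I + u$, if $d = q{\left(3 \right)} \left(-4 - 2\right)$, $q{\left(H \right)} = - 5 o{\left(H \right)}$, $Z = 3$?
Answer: $246$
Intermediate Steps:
$I = 102$
$q{\left(H \right)} = 10$ ($q{\left(H \right)} = \left(-5\right) \left(-2\right) = 10$)
$d = -60$ ($d = 10 \left(-4 - 2\right) = 10 \left(-6\right) = -60$)
$u = -60$
$Z I + u = 3 \cdot 102 - 60 = 306 - 60 = 246$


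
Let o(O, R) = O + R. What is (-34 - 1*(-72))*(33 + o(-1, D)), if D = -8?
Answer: 912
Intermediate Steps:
(-34 - 1*(-72))*(33 + o(-1, D)) = (-34 - 1*(-72))*(33 + (-1 - 8)) = (-34 + 72)*(33 - 9) = 38*24 = 912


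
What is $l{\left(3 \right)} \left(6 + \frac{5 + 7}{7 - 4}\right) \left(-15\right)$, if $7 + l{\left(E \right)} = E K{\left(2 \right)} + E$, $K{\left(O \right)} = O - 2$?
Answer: $600$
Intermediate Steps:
$K{\left(O \right)} = -2 + O$
$l{\left(E \right)} = -7 + E$ ($l{\left(E \right)} = -7 + \left(E \left(-2 + 2\right) + E\right) = -7 + \left(E 0 + E\right) = -7 + \left(0 + E\right) = -7 + E$)
$l{\left(3 \right)} \left(6 + \frac{5 + 7}{7 - 4}\right) \left(-15\right) = \left(-7 + 3\right) \left(6 + \frac{5 + 7}{7 - 4}\right) \left(-15\right) = - 4 \left(6 + \frac{12}{3}\right) \left(-15\right) = - 4 \left(6 + 12 \cdot \frac{1}{3}\right) \left(-15\right) = - 4 \left(6 + 4\right) \left(-15\right) = \left(-4\right) 10 \left(-15\right) = \left(-40\right) \left(-15\right) = 600$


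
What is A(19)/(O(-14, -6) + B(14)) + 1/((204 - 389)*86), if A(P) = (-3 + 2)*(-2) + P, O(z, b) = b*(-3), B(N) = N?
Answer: 167039/254560 ≈ 0.65619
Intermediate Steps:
O(z, b) = -3*b
A(P) = 2 + P (A(P) = -1*(-2) + P = 2 + P)
A(19)/(O(-14, -6) + B(14)) + 1/((204 - 389)*86) = (2 + 19)/(-3*(-6) + 14) + 1/((204 - 389)*86) = 21/(18 + 14) + (1/86)/(-185) = 21/32 - 1/185*1/86 = 21*(1/32) - 1/15910 = 21/32 - 1/15910 = 167039/254560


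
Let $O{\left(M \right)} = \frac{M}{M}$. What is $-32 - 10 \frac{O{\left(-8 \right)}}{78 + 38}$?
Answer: $- \frac{1861}{58} \approx -32.086$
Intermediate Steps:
$O{\left(M \right)} = 1$
$-32 - 10 \frac{O{\left(-8 \right)}}{78 + 38} = -32 - 10 \cdot 1 \frac{1}{78 + 38} = -32 - 10 \cdot 1 \cdot \frac{1}{116} = -32 - \frac{5}{58} = - \frac{1861}{58}$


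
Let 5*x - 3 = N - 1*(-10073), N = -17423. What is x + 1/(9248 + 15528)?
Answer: -182029267/123880 ≈ -1469.4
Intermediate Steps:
x = -7347/5 (x = 3/5 + (-17423 - 1*(-10073))/5 = 3/5 + (-17423 + 10073)/5 = 3/5 + (1/5)*(-7350) = 3/5 - 1470 = -7347/5 ≈ -1469.4)
x + 1/(9248 + 15528) = -7347/5 + 1/(9248 + 15528) = -7347/5 + 1/24776 = -182029267/123880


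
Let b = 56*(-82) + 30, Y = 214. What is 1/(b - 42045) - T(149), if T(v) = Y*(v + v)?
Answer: -2972221605/46607 ≈ -63772.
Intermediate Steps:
b = -4562 (b = -4592 + 30 = -4562)
T(v) = 428*v (T(v) = 214*(v + v) = 214*(2*v) = 428*v)
1/(b - 42045) - T(149) = 1/(-4562 - 42045) - 428*149 = 1/(-46607) - 1*63772 = -1/46607 - 63772 = -2972221605/46607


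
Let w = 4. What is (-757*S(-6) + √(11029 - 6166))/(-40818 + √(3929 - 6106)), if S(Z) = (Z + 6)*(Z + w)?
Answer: -40818*√4863/1666111301 - I*√10586751/1666111301 ≈ -0.0017084 - 1.9529e-6*I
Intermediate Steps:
S(Z) = (4 + Z)*(6 + Z) (S(Z) = (Z + 6)*(Z + 4) = (6 + Z)*(4 + Z) = (4 + Z)*(6 + Z))
(-757*S(-6) + √(11029 - 6166))/(-40818 + √(3929 - 6106)) = (-757*(24 + (-6)² + 10*(-6)) + √(11029 - 6166))/(-40818 + √(3929 - 6106)) = (-757*(24 + 36 - 60) + √4863)/(-40818 + √(-2177)) = (-757*0 + √4863)/(-40818 + I*√2177) = (0 + √4863)/(-40818 + I*√2177) = √4863/(-40818 + I*√2177)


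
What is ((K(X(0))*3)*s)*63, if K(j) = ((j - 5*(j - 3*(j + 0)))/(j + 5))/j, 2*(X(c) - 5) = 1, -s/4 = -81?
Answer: 64152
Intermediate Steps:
s = 324 (s = -4*(-81) = 324)
X(c) = 11/2 (X(c) = 5 + (½)*1 = 5 + ½ = 11/2)
K(j) = 11/(5 + j) (K(j) = ((j - 5*(j - 3*j))/(5 + j))/j = ((j - (-10)*j)/(5 + j))/j = ((j + 10*j)/(5 + j))/j = ((11*j)/(5 + j))/j = (11*j/(5 + j))/j = 11/(5 + j))
((K(X(0))*3)*s)*63 = (((11/(5 + 11/2))*3)*324)*63 = (((11/(21/2))*3)*324)*63 = (((11*(2/21))*3)*324)*63 = (((22/21)*3)*324)*63 = ((22/7)*324)*63 = (7128/7)*63 = 64152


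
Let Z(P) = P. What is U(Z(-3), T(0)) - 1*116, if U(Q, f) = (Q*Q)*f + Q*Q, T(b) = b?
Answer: -107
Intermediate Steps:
U(Q, f) = Q**2 + f*Q**2 (U(Q, f) = Q**2*f + Q**2 = f*Q**2 + Q**2 = Q**2 + f*Q**2)
U(Z(-3), T(0)) - 1*116 = (-3)**2*(1 + 0) - 1*116 = 9*1 - 116 = 9 - 116 = -107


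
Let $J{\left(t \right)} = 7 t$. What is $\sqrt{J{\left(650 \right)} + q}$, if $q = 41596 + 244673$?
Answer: $\sqrt{290819} \approx 539.28$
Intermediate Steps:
$q = 286269$
$\sqrt{J{\left(650 \right)} + q} = \sqrt{7 \cdot 650 + 286269} = \sqrt{4550 + 286269} = \sqrt{290819}$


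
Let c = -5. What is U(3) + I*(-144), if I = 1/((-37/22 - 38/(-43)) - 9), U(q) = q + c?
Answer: 117686/9269 ≈ 12.697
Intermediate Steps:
U(q) = -5 + q (U(q) = q - 5 = -5 + q)
I = -946/9269 (I = 1/((-37*1/22 - 38*(-1/43)) - 9) = 1/((-37/22 + 38/43) - 9) = 1/(-755/946 - 9) = 1/(-9269/946) = -946/9269 ≈ -0.10206)
U(3) + I*(-144) = (-5 + 3) - 946/9269*(-144) = -2 + 136224/9269 = 117686/9269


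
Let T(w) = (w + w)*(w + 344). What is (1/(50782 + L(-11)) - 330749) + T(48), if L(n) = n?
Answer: -14881843206/50771 ≈ -2.9312e+5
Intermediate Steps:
T(w) = 2*w*(344 + w) (T(w) = (2*w)*(344 + w) = 2*w*(344 + w))
(1/(50782 + L(-11)) - 330749) + T(48) = (1/(50782 - 11) - 330749) + 2*48*(344 + 48) = (1/50771 - 330749) + 2*48*392 = (1/50771 - 330749) + 37632 = -16792457478/50771 + 37632 = -14881843206/50771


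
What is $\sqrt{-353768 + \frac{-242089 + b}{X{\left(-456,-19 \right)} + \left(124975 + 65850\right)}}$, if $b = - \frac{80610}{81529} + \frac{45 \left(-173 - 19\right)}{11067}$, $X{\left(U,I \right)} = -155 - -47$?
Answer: $\frac{i \sqrt{484784023975568730909589306935}}{1170615033773} \approx 594.79 i$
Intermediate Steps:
$X{\left(U,I \right)} = -108$ ($X{\left(U,I \right)} = -155 + 47 = -108$)
$b = - \frac{10860690}{6137969}$ ($b = \left(-80610\right) \frac{1}{81529} + 45 \left(-192\right) \frac{1}{11067} = - \frac{80610}{81529} - \frac{2880}{3689} = - \frac{10860690}{6137969} \approx -1.7694$)
$\sqrt{-353768 + \frac{-242089 + b}{X{\left(-456,-19 \right)} + \left(124975 + 65850\right)}} = \sqrt{-353768 + \frac{-242089 - \frac{10860690}{6137969}}{-108 + \left(124975 + 65850\right)}} = \sqrt{-353768 - \frac{1485945637931}{6137969 \left(-108 + 190825\right)}} = \sqrt{-353768 - \frac{1485945637931}{6137969 \cdot 190717}} = \sqrt{-353768 - \frac{1485945637931}{1170615033773}} = \sqrt{- \frac{414127625213444595}{1170615033773}} = \frac{i \sqrt{484784023975568730909589306935}}{1170615033773}$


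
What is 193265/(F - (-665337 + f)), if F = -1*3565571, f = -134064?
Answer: -38653/553234 ≈ -0.069867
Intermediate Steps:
F = -3565571
193265/(F - (-665337 + f)) = 193265/(-3565571 - (-665337 - 134064)) = 193265/(-3565571 - 1*(-799401)) = 193265/(-3565571 + 799401) = 193265/(-2766170) = 193265*(-1/2766170) = -38653/553234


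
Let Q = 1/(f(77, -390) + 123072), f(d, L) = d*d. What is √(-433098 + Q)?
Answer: I*√7207295557588097/129001 ≈ 658.1*I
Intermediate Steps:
f(d, L) = d²
Q = 1/129001 (Q = 1/(77² + 123072) = 1/(5929 + 123072) = 1/129001 ≈ 7.7519e-6)
√(-433098 + Q) = √(-433098 + 1/129001) = √(-55870075097/129001) = I*√7207295557588097/129001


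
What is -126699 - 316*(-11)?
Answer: -123223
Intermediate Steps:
-126699 - 316*(-11) = -126699 + 3476 = -123223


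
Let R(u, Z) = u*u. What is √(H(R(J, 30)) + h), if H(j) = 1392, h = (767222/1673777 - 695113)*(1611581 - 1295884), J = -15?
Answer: I*√614781468579828737653683/1673777 ≈ 4.6845e+5*I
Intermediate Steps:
R(u, Z) = u²
h = -367301900121436563/1673777 (h = (767222*(1/1673777) - 695113)*315697 = (767222/1673777 - 695113)*315697 = -1163463384579/1673777*315697 = -367301900121436563/1673777 ≈ -2.1944e+11)
√(H(R(J, 30)) + h) = √(1392 - 367301900121436563/1673777) = √(-367301897791538979/1673777) = I*√614781468579828737653683/1673777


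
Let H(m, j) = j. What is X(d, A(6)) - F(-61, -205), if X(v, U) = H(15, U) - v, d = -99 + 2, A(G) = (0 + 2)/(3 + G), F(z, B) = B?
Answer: 2720/9 ≈ 302.22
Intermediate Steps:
A(G) = 2/(3 + G)
d = -97
X(v, U) = U - v
X(d, A(6)) - F(-61, -205) = (2/(3 + 6) - 1*(-97)) - 1*(-205) = (2/9 + 97) + 205 = 875/9 + 205 = 2720/9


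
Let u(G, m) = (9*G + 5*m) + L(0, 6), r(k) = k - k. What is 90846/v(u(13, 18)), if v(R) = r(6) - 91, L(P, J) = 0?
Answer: -12978/13 ≈ -998.31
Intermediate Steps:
r(k) = 0
u(G, m) = 5*m + 9*G (u(G, m) = (9*G + 5*m) + 0 = (5*m + 9*G) + 0 = 5*m + 9*G)
v(R) = -91 (v(R) = 0 - 91 = -91)
90846/v(u(13, 18)) = 90846/(-91) = 90846*(-1/91) = -12978/13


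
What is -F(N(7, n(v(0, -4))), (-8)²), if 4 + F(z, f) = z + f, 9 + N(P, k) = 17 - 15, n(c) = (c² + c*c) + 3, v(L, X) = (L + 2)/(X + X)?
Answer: -53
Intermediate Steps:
v(L, X) = (2 + L)/(2*X) (v(L, X) = (2 + L)/((2*X)) = (2 + L)*(1/(2*X)) = (2 + L)/(2*X))
n(c) = 3 + 2*c² (n(c) = (c² + c²) + 3 = 2*c² + 3 = 3 + 2*c²)
N(P, k) = -7 (N(P, k) = -9 + (17 - 15) = -9 + 2 = -7)
F(z, f) = -4 + f + z (F(z, f) = -4 + (z + f) = -4 + (f + z) = -4 + f + z)
-F(N(7, n(v(0, -4))), (-8)²) = -(-4 + (-8)² - 7) = -(-4 + 64 - 7) = -1*53 = -53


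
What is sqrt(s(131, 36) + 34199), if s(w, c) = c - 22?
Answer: sqrt(34213) ≈ 184.97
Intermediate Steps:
s(w, c) = -22 + c
sqrt(s(131, 36) + 34199) = sqrt((-22 + 36) + 34199) = sqrt(14 + 34199) = sqrt(34213)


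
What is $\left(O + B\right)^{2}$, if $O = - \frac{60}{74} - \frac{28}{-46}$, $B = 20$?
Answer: $\frac{283855104}{724201} \approx 391.96$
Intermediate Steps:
$O = - \frac{172}{851}$ ($O = \left(-60\right) \frac{1}{74} - - \frac{14}{23} = - \frac{30}{37} + \frac{14}{23} = - \frac{172}{851} \approx -0.20212$)
$\left(O + B\right)^{2} = \left(- \frac{172}{851} + 20\right)^{2} = \left(\frac{16848}{851}\right)^{2} = \frac{283855104}{724201}$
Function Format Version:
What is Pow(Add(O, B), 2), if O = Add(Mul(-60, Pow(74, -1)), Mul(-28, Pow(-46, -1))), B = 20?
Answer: Rational(283855104, 724201) ≈ 391.96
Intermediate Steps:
O = Rational(-172, 851) (O = Add(Mul(-60, Rational(1, 74)), Mul(-28, Rational(-1, 46))) = Add(Rational(-30, 37), Rational(14, 23)) = Rational(-172, 851) ≈ -0.20212)
Pow(Add(O, B), 2) = Pow(Add(Rational(-172, 851), 20), 2) = Pow(Rational(16848, 851), 2) = Rational(283855104, 724201)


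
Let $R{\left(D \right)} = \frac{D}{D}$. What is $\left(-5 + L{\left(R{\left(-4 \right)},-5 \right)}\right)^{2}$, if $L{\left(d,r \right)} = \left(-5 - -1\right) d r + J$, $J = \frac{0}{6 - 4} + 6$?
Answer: $441$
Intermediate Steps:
$J = 6$ ($J = \frac{0}{2} + 6 = 0 \cdot \frac{1}{2} + 6 = 0 + 6 = 6$)
$R{\left(D \right)} = 1$
$L{\left(d,r \right)} = 6 - 4 d r$ ($L{\left(d,r \right)} = \left(-5 - -1\right) d r + 6 = \left(-5 + 1\right) d r + 6 = - 4 d r + 6 = 6 - 4 d r$)
$\left(-5 + L{\left(R{\left(-4 \right)},-5 \right)}\right)^{2} = \left(-5 - \left(-6 + 4 \left(-5\right)\right)\right)^{2} = \left(-5 + \left(6 + 20\right)\right)^{2} = \left(-5 + 26\right)^{2} = 21^{2} = 441$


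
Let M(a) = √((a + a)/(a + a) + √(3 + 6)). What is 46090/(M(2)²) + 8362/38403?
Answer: 885013859/76806 ≈ 11523.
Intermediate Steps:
M(a) = 2 (M(a) = √((2*a)/((2*a)) + √9) = √((2*a)*(1/(2*a)) + 3) = √(1 + 3) = √4 = 2)
46090/(M(2)²) + 8362/38403 = 46090/(2²) + 8362/38403 = 46090/4 + 8362*(1/38403) = 46090*(¼) + 8362/38403 = 23045/2 + 8362/38403 = 885013859/76806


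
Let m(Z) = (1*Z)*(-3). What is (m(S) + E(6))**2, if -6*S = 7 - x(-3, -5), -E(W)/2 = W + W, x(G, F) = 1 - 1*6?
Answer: 324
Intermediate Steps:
x(G, F) = -5 (x(G, F) = 1 - 6 = -5)
E(W) = -4*W (E(W) = -2*(W + W) = -4*W)
S = -2 (S = -(7 - 1*(-5))/6 = -(7 + 5)/6 = -1/6*12 = -2)
m(Z) = -3*Z (m(Z) = Z*(-3) = -3*Z)
(m(S) + E(6))**2 = (-3*(-2) - 4*6)**2 = (6 - 24)**2 = (-18)**2 = 324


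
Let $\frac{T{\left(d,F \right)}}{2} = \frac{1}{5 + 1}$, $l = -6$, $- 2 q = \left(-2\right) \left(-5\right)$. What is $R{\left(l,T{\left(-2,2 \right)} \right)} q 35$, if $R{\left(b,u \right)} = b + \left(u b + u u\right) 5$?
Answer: $\frac{24325}{9} \approx 2702.8$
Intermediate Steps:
$q = -5$ ($q = - \frac{\left(-2\right) \left(-5\right)}{2} = \left(- \frac{1}{2}\right) 10 = -5$)
$T{\left(d,F \right)} = \frac{1}{3}$ ($T{\left(d,F \right)} = \frac{2}{5 + 1} = \frac{2}{6} = 2 \cdot \frac{1}{6} = \frac{1}{3}$)
$R{\left(b,u \right)} = b + 5 u^{2} + 5 b u$ ($R{\left(b,u \right)} = b + \left(b u + u^{2}\right) 5 = b + \left(u^{2} + b u\right) 5 = b + \left(5 u^{2} + 5 b u\right) = b + 5 u^{2} + 5 b u$)
$R{\left(l,T{\left(-2,2 \right)} \right)} q 35 = \left(-6 + \frac{5}{9} + 5 \left(-6\right) \frac{1}{3}\right) \left(-5\right) 35 = \left(-6 + 5 \cdot \frac{1}{9} - 10\right) \left(-5\right) 35 = \left(-6 + \frac{5}{9} - 10\right) \left(-5\right) 35 = \left(- \frac{139}{9}\right) \left(-5\right) 35 = \frac{695}{9} \cdot 35 = \frac{24325}{9}$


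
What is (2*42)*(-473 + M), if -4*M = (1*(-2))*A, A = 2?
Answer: -39648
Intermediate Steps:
M = 1 (M = -1*(-2)*2/4 = -(-1)*2/2 = -¼*(-4) = 1)
(2*42)*(-473 + M) = (2*42)*(-473 + 1) = 84*(-472) = -39648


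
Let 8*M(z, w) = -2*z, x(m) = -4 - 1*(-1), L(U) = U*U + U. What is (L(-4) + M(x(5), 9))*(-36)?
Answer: -459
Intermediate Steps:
L(U) = U + U² (L(U) = U² + U = U + U²)
x(m) = -3 (x(m) = -4 + 1 = -3)
M(z, w) = -z/4 (M(z, w) = (-2*z)/8 = -z/4)
(L(-4) + M(x(5), 9))*(-36) = (-4*(1 - 4) - ¼*(-3))*(-36) = (-4*(-3) + ¾)*(-36) = (12 + ¾)*(-36) = (51/4)*(-36) = -459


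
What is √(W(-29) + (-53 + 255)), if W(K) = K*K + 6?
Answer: √1049 ≈ 32.388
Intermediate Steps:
W(K) = 6 + K² (W(K) = K² + 6 = 6 + K²)
√(W(-29) + (-53 + 255)) = √((6 + (-29)²) + (-53 + 255)) = √((6 + 841) + 202) = √(847 + 202) = √1049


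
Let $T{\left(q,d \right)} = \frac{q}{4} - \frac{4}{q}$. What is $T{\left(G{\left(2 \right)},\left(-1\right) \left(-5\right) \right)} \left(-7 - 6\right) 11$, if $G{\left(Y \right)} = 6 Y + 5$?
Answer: $- \frac{39039}{68} \approx -574.1$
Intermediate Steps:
$G{\left(Y \right)} = 5 + 6 Y$
$T{\left(q,d \right)} = - \frac{4}{q} + \frac{q}{4}$ ($T{\left(q,d \right)} = q \frac{1}{4} - \frac{4}{q} = \frac{q}{4} - \frac{4}{q} = - \frac{4}{q} + \frac{q}{4}$)
$T{\left(G{\left(2 \right)},\left(-1\right) \left(-5\right) \right)} \left(-7 - 6\right) 11 = \left(- \frac{4}{5 + 6 \cdot 2} + \frac{5 + 6 \cdot 2}{4}\right) \left(-7 - 6\right) 11 = \left(- \frac{4}{5 + 12} + \frac{5 + 12}{4}\right) \left(-7 - 6\right) 11 = \left(- \frac{4}{17} + \frac{1}{4} \cdot 17\right) \left(-13\right) 11 = \left(\left(-4\right) \frac{1}{17} + \frac{17}{4}\right) \left(-13\right) 11 = \left(- \frac{4}{17} + \frac{17}{4}\right) \left(-13\right) 11 = \frac{273}{68} \left(-13\right) 11 = \left(- \frac{3549}{68}\right) 11 = - \frac{39039}{68}$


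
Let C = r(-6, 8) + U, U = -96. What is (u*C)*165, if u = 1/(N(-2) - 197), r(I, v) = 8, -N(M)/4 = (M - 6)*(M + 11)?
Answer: -14520/91 ≈ -159.56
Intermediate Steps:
N(M) = -4*(-6 + M)*(11 + M) (N(M) = -4*(M - 6)*(M + 11) = -4*(-6 + M)*(11 + M))
u = 1/91 (u = 1/((264 - 20*(-2) - 4*(-2)²) - 197) = 1/((264 + 40 - 4*4) - 197) = 1/((264 + 40 - 16) - 197) = 1/(288 - 197) = 1/91 ≈ 0.010989)
C = -88 (C = 8 - 96 = -88)
(u*C)*165 = ((1/91)*(-88))*165 = -88/91*165 = -14520/91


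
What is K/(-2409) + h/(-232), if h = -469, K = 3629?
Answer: 287893/558888 ≈ 0.51512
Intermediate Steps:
K/(-2409) + h/(-232) = 3629/(-2409) - 469/(-232) = 3629*(-1/2409) - 469*(-1/232) = -3629/2409 + 469/232 = 287893/558888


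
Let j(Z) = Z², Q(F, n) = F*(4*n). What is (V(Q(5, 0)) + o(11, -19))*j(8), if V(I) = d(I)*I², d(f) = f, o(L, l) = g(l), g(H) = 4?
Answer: 256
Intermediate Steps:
o(L, l) = 4
Q(F, n) = 4*F*n
V(I) = I³ (V(I) = I*I² = I³)
(V(Q(5, 0)) + o(11, -19))*j(8) = ((4*5*0)³ + 4)*8² = (0³ + 4)*64 = (0 + 4)*64 = 4*64 = 256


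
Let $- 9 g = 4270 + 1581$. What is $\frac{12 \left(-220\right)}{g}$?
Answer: $\frac{23760}{5851} \approx 4.0608$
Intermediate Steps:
$g = - \frac{5851}{9}$ ($g = - \frac{4270 + 1581}{9} = \left(- \frac{1}{9}\right) 5851 = - \frac{5851}{9} \approx -650.11$)
$\frac{12 \left(-220\right)}{g} = \frac{12 \left(-220\right)}{- \frac{5851}{9}} = \left(-2640\right) \left(- \frac{9}{5851}\right) = \frac{23760}{5851}$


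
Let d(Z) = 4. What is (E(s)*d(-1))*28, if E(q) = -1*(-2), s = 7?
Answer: 224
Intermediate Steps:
E(q) = 2
(E(s)*d(-1))*28 = (2*4)*28 = 8*28 = 224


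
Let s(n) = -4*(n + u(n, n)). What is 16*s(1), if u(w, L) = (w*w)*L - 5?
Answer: 192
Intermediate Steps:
u(w, L) = -5 + L*w² (u(w, L) = w²*L - 5 = L*w² - 5 = -5 + L*w²)
s(n) = 20 - 4*n - 4*n³ (s(n) = -4*(n + (-5 + n*n²)) = -4*(n + (-5 + n³)) = -4*(-5 + n + n³) = 20 - 4*n - 4*n³)
16*s(1) = 16*(20 - 4*1 - 4*1³) = 16*(20 - 4 - 4*1) = 16*(20 - 4 - 4) = 16*12 = 192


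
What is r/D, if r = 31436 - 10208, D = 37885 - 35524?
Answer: 7076/787 ≈ 8.9911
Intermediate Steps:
D = 2361
r = 21228
r/D = 21228/2361 = 21228*(1/2361) = 7076/787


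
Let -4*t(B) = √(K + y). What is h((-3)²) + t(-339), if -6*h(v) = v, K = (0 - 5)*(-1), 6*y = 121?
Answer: -3/2 - √906/24 ≈ -2.7542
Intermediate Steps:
y = 121/6 (y = (⅙)*121 = 121/6 ≈ 20.167)
K = 5 (K = -5*(-1) = 5)
h(v) = -v/6
t(B) = -√906/24 (t(B) = -√(5 + 121/6)/4 = -√906/24)
h((-3)²) + t(-339) = -⅙*(-3)² - √906/24 = -⅙*9 - √906/24 = -3/2 - √906/24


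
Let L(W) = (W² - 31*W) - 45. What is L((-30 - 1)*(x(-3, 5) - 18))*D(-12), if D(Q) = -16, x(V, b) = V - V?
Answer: -4704336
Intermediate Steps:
x(V, b) = 0
L(W) = -45 + W² - 31*W
L((-30 - 1)*(x(-3, 5) - 18))*D(-12) = (-45 + ((-30 - 1)*(0 - 18))² - 31*(-30 - 1)*(0 - 18))*(-16) = (-45 + (-31*(-18))² - (-961)*(-18))*(-16) = (-45 + 558² - 31*558)*(-16) = (-45 + 311364 - 17298)*(-16) = 294021*(-16) = -4704336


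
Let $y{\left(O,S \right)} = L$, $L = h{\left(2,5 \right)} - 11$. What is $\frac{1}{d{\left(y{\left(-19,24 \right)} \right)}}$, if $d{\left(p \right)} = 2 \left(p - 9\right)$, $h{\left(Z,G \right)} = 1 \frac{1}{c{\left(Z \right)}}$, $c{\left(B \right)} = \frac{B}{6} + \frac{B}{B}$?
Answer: $- \frac{2}{77} \approx -0.025974$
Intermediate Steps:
$c{\left(B \right)} = 1 + \frac{B}{6}$ ($c{\left(B \right)} = B \frac{1}{6} + 1 = \frac{B}{6} + 1 = 1 + \frac{B}{6}$)
$h{\left(Z,G \right)} = \frac{1}{1 + \frac{Z}{6}}$ ($h{\left(Z,G \right)} = 1 \frac{1}{1 + \frac{Z}{6}} = \frac{1}{1 + \frac{Z}{6}}$)
$L = - \frac{41}{4}$ ($L = \frac{6}{6 + 2} - 11 = \frac{6}{8} - 11 = 6 \cdot \frac{1}{8} - 11 = \frac{3}{4} - 11 = - \frac{41}{4} \approx -10.25$)
$y{\left(O,S \right)} = - \frac{41}{4}$
$d{\left(p \right)} = -18 + 2 p$ ($d{\left(p \right)} = 2 \left(-9 + p\right) = -18 + 2 p$)
$\frac{1}{d{\left(y{\left(-19,24 \right)} \right)}} = \frac{1}{-18 + 2 \left(- \frac{41}{4}\right)} = \frac{1}{-18 - \frac{41}{2}} = \frac{1}{- \frac{77}{2}} = - \frac{2}{77}$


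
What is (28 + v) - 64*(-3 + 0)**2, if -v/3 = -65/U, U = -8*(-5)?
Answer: -4345/8 ≈ -543.13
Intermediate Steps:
U = 40
v = 39/8 (v = -(-195)/40 = -3*(-13/8) = 39/8 ≈ 4.8750)
(28 + v) - 64*(-3 + 0)**2 = (28 + 39/8) - 64*(-3 + 0)**2 = 263/8 - 64*(-3)**2 = 263/8 - 64*9 = 263/8 - 576 = -4345/8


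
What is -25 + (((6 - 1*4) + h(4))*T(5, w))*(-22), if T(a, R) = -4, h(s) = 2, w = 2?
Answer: 327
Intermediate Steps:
-25 + (((6 - 1*4) + h(4))*T(5, w))*(-22) = -25 + (((6 - 1*4) + 2)*(-4))*(-22) = -25 + (((6 - 4) + 2)*(-4))*(-22) = -25 + ((2 + 2)*(-4))*(-22) = -25 + (4*(-4))*(-22) = -25 - 16*(-22) = -25 + 352 = 327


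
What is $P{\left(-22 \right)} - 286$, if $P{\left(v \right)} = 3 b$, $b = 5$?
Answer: $-271$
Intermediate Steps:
$P{\left(v \right)} = 15$ ($P{\left(v \right)} = 3 \cdot 5 = 15$)
$P{\left(-22 \right)} - 286 = 15 - 286 = -271$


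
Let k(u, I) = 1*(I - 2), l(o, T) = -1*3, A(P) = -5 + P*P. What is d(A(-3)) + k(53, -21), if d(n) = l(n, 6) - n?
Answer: -30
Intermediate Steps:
A(P) = -5 + P²
l(o, T) = -3
d(n) = -3 - n
k(u, I) = -2 + I (k(u, I) = 1*(-2 + I) = -2 + I)
d(A(-3)) + k(53, -21) = (-3 - (-5 + (-3)²)) + (-2 - 21) = (-3 - (-5 + 9)) - 23 = (-3 - 1*4) - 23 = (-3 - 4) - 23 = -7 - 23 = -30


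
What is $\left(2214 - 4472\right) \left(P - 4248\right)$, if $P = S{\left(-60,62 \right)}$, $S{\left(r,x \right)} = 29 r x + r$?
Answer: $253320504$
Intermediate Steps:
$S{\left(r,x \right)} = r + 29 r x$ ($S{\left(r,x \right)} = 29 r x + r = r + 29 r x$)
$P = -107940$ ($P = - 60 \left(1 + 29 \cdot 62\right) = - 60 \left(1 + 1798\right) = \left(-60\right) 1799 = -107940$)
$\left(2214 - 4472\right) \left(P - 4248\right) = \left(2214 - 4472\right) \left(-107940 - 4248\right) = \left(-2258\right) \left(-112188\right) = 253320504$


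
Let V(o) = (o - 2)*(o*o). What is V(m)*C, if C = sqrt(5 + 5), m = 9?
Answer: 567*sqrt(10) ≈ 1793.0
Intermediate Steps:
V(o) = o**2*(-2 + o) (V(o) = (-2 + o)*o**2 = o**2*(-2 + o))
C = sqrt(10) ≈ 3.1623
V(m)*C = (9**2*(-2 + 9))*sqrt(10) = (81*7)*sqrt(10) = 567*sqrt(10)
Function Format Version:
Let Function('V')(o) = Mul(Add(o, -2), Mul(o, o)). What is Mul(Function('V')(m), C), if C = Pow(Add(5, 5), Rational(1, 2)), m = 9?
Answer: Mul(567, Pow(10, Rational(1, 2))) ≈ 1793.0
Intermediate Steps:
Function('V')(o) = Mul(Pow(o, 2), Add(-2, o)) (Function('V')(o) = Mul(Add(-2, o), Pow(o, 2)) = Mul(Pow(o, 2), Add(-2, o)))
C = Pow(10, Rational(1, 2)) ≈ 3.1623
Mul(Function('V')(m), C) = Mul(Mul(Pow(9, 2), Add(-2, 9)), Pow(10, Rational(1, 2))) = Mul(Mul(81, 7), Pow(10, Rational(1, 2))) = Mul(567, Pow(10, Rational(1, 2)))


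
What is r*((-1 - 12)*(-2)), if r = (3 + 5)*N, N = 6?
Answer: 1248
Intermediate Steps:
r = 48 (r = (3 + 5)*6 = 8*6 = 48)
r*((-1 - 12)*(-2)) = 48*((-1 - 12)*(-2)) = 48*(-13*(-2)) = 48*26 = 1248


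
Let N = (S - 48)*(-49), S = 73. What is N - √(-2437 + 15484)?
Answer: -1225 - √13047 ≈ -1339.2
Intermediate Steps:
N = -1225 (N = (73 - 48)*(-49) = 25*(-49) = -1225)
N - √(-2437 + 15484) = -1225 - √(-2437 + 15484) = -1225 - √13047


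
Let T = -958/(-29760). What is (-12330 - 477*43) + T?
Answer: -488673601/14880 ≈ -32841.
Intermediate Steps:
T = 479/14880 (T = -958*(-1/29760) = 479/14880 ≈ 0.032191)
(-12330 - 477*43) + T = (-12330 - 477*43) + 479/14880 = (-12330 - 20511) + 479/14880 = -32841 + 479/14880 = -488673601/14880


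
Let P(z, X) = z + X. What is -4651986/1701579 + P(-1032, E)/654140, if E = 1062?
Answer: -101433302489/37102362902 ≈ -2.7339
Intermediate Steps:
P(z, X) = X + z
-4651986/1701579 + P(-1032, E)/654140 = -4651986/1701579 + (1062 - 1032)/654140 = -4651986*1/1701579 + 30*(1/654140) = -1550662/567193 + 3/65414 = -101433302489/37102362902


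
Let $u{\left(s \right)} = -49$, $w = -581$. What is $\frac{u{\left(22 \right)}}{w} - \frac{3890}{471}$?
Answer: $- \frac{319573}{39093} \approx -8.1747$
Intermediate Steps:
$\frac{u{\left(22 \right)}}{w} - \frac{3890}{471} = - \frac{49}{-581} - \frac{3890}{471} = \left(-49\right) \left(- \frac{1}{581}\right) - \frac{3890}{471} = \frac{7}{83} - \frac{3890}{471} = - \frac{319573}{39093}$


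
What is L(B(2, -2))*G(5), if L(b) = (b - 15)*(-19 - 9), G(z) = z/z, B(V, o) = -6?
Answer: 588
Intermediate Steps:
G(z) = 1
L(b) = 420 - 28*b (L(b) = (-15 + b)*(-28) = 420 - 28*b)
L(B(2, -2))*G(5) = (420 - 28*(-6))*1 = (420 + 168)*1 = 588*1 = 588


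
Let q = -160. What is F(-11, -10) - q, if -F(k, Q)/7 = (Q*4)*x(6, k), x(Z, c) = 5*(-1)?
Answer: -1240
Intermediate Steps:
x(Z, c) = -5
F(k, Q) = 140*Q (F(k, Q) = -7*Q*4*(-5) = -7*4*Q*(-5) = -(-140)*Q = 140*Q)
F(-11, -10) - q = 140*(-10) - 1*(-160) = -1400 + 160 = -1240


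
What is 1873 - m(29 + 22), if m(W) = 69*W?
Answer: -1646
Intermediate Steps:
1873 - m(29 + 22) = 1873 - 69*(29 + 22) = 1873 - 69*51 = 1873 - 1*3519 = 1873 - 3519 = -1646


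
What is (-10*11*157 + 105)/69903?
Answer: -17165/69903 ≈ -0.24555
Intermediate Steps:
(-10*11*157 + 105)/69903 = (-110*157 + 105)*(1/69903) = (-17270 + 105)*(1/69903) = -17165*1/69903 = -17165/69903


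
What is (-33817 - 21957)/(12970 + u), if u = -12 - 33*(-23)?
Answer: -55774/13717 ≈ -4.0660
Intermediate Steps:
u = 747 (u = -12 + 759 = 747)
(-33817 - 21957)/(12970 + u) = (-33817 - 21957)/(12970 + 747) = -55774/13717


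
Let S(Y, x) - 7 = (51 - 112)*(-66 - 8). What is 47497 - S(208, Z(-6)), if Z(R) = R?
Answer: 42976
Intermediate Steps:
S(Y, x) = 4521 (S(Y, x) = 7 + (51 - 112)*(-66 - 8) = 7 - 61*(-74) = 7 + 4514 = 4521)
47497 - S(208, Z(-6)) = 47497 - 1*4521 = 47497 - 4521 = 42976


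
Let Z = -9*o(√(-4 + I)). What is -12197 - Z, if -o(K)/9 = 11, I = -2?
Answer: -13088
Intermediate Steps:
o(K) = -99 (o(K) = -9*11 = -99)
Z = 891 (Z = -9*(-99) = 891)
-12197 - Z = -12197 - 1*891 = -12197 - 891 = -13088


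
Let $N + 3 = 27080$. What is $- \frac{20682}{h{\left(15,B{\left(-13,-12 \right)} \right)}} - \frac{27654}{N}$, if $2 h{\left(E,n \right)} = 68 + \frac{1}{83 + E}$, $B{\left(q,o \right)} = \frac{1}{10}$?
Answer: $- \frac{109945590654}{180468205} \approx -609.22$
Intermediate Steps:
$B{\left(q,o \right)} = \frac{1}{10}$
$h{\left(E,n \right)} = 34 + \frac{1}{2 \left(83 + E\right)}$ ($h{\left(E,n \right)} = \frac{68 + \frac{1}{83 + E}}{2} = 34 + \frac{1}{2 \left(83 + E\right)}$)
$N = 27077$ ($N = -3 + 27080 = 27077$)
$- \frac{20682}{h{\left(15,B{\left(-13,-12 \right)} \right)}} - \frac{27654}{N} = - \frac{20682}{\frac{1}{2} \frac{1}{83 + 15} \left(5645 + 68 \cdot 15\right)} - \frac{27654}{27077} = - \frac{20682}{\frac{1}{2} \cdot \frac{1}{98} \left(5645 + 1020\right)} - \frac{27654}{27077} = - \frac{20682}{\frac{1}{2} \cdot \frac{1}{98} \cdot 6665} - \frac{27654}{27077} = - \frac{20682}{\frac{6665}{196}} - \frac{27654}{27077} = \left(-20682\right) \frac{196}{6665} - \frac{27654}{27077} = - \frac{4053672}{6665} - \frac{27654}{27077} = - \frac{109945590654}{180468205}$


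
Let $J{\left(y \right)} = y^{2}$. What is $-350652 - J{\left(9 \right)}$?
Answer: $-350733$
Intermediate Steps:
$-350652 - J{\left(9 \right)} = -350652 - 9^{2} = -350652 - 81 = -350733$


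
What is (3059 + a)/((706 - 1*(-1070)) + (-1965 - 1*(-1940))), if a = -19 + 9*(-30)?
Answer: 2770/1751 ≈ 1.5820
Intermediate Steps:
a = -289 (a = -19 - 270 = -289)
(3059 + a)/((706 - 1*(-1070)) + (-1965 - 1*(-1940))) = (3059 - 289)/((706 - 1*(-1070)) + (-1965 - 1*(-1940))) = 2770/((706 + 1070) + (-1965 + 1940)) = 2770/(1776 - 25) = 2770/1751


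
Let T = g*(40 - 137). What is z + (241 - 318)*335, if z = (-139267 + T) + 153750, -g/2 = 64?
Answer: 1104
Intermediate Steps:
g = -128 (g = -2*64 = -128)
T = 12416 (T = -128*(40 - 137) = -128*(-97) = 12416)
z = 26899 (z = (-139267 + 12416) + 153750 = -126851 + 153750 = 26899)
z + (241 - 318)*335 = 26899 + (241 - 318)*335 = 26899 - 77*335 = 26899 - 25795 = 1104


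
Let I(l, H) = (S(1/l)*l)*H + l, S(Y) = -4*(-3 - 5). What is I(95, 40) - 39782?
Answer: 81913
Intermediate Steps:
S(Y) = 32 (S(Y) = -4*(-8) = 32)
I(l, H) = l + 32*H*l (I(l, H) = (32*l)*H + l = 32*H*l + l = l + 32*H*l)
I(95, 40) - 39782 = 95*(1 + 32*40) - 39782 = 95*(1 + 1280) - 39782 = 95*1281 - 39782 = 121695 - 39782 = 81913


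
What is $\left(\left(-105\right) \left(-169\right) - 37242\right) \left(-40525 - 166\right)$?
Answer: $793352427$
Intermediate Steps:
$\left(\left(-105\right) \left(-169\right) - 37242\right) \left(-40525 - 166\right) = \left(17745 - 37242\right) \left(-40691\right) = \left(-19497\right) \left(-40691\right) = 793352427$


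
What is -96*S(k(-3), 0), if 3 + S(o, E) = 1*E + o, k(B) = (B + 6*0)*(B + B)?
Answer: -1440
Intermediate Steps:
k(B) = 2*B² (k(B) = (B + 0)*(2*B) = B*(2*B) = 2*B²)
S(o, E) = -3 + E + o (S(o, E) = -3 + (1*E + o) = -3 + (E + o) = -3 + E + o)
-96*S(k(-3), 0) = -96*(-3 + 0 + 2*(-3)²) = -96*(-3 + 0 + 2*9) = -96*(-3 + 0 + 18) = -96*15 = -1440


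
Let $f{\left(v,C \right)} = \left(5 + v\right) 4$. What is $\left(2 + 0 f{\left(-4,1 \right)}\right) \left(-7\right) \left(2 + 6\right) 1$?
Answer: $-112$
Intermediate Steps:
$f{\left(v,C \right)} = 20 + 4 v$
$\left(2 + 0 f{\left(-4,1 \right)}\right) \left(-7\right) \left(2 + 6\right) 1 = \left(2 + 0 \left(20 + 4 \left(-4\right)\right)\right) \left(-7\right) \left(2 + 6\right) 1 = \left(2 + 0 \left(20 - 16\right)\right) \left(-7\right) 8 \cdot 1 = \left(2 + 0 \cdot 4\right) \left(-7\right) 8 = \left(2 + 0\right) \left(-7\right) 8 = 2 \left(-7\right) 8 = \left(-14\right) 8 = -112$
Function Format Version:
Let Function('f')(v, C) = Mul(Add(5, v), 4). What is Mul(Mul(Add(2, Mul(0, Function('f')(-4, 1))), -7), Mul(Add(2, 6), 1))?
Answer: -112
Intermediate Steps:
Function('f')(v, C) = Add(20, Mul(4, v))
Mul(Mul(Add(2, Mul(0, Function('f')(-4, 1))), -7), Mul(Add(2, 6), 1)) = Mul(Mul(Add(2, Mul(0, Add(20, Mul(4, -4)))), -7), Mul(Add(2, 6), 1)) = Mul(Mul(Add(2, Mul(0, Add(20, -16))), -7), Mul(8, 1)) = Mul(Mul(Add(2, Mul(0, 4)), -7), 8) = Mul(Mul(Add(2, 0), -7), 8) = Mul(Mul(2, -7), 8) = Mul(-14, 8) = -112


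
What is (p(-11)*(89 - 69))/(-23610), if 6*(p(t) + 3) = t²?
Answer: -103/7083 ≈ -0.014542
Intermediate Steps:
p(t) = -3 + t²/6
(p(-11)*(89 - 69))/(-23610) = ((-3 + (⅙)*(-11)²)*(89 - 69))/(-23610) = ((-3 + (⅙)*121)*20)*(-1/23610) = ((-3 + 121/6)*20)*(-1/23610) = ((103/6)*20)*(-1/23610) = (1030/3)*(-1/23610) = -103/7083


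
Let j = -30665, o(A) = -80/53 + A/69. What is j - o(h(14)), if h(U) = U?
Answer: -112137127/3657 ≈ -30664.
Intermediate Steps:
o(A) = -80/53 + A/69 (o(A) = -80*1/53 + A*(1/69) = -80/53 + A/69)
j - o(h(14)) = -30665 - (-80/53 + (1/69)*14) = -30665 - (-80/53 + 14/69) = -30665 - 1*(-4778/3657) = -30665 + 4778/3657 = -112137127/3657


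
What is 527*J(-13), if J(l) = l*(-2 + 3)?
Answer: -6851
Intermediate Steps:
J(l) = l (J(l) = l*1 = l)
527*J(-13) = 527*(-13) = -6851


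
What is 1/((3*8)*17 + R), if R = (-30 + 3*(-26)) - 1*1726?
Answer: -1/1426 ≈ -0.00070126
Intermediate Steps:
R = -1834 (R = (-30 - 78) - 1726 = -108 - 1726 = -1834)
1/((3*8)*17 + R) = 1/((3*8)*17 - 1834) = 1/(24*17 - 1834) = 1/(408 - 1834) = 1/(-1426) = -1/1426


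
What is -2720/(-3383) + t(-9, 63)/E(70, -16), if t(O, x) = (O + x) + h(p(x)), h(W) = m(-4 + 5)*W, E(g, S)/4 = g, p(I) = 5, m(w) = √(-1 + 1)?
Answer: 27773/27860 ≈ 0.99688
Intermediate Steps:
m(w) = 0 (m(w) = √0 = 0)
E(g, S) = 4*g
h(W) = 0 (h(W) = 0*W = 0)
t(O, x) = O + x (t(O, x) = (O + x) + 0 = O + x)
-2720/(-3383) + t(-9, 63)/E(70, -16) = -2720/(-3383) + (-9 + 63)/((4*70)) = -2720*(-1/3383) + 54/280 = 160/199 + 54*(1/280) = 160/199 + 27/140 = 27773/27860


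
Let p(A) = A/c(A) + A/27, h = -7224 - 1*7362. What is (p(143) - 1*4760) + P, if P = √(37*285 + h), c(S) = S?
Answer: -128350/27 + 3*I*√449 ≈ -4753.7 + 63.569*I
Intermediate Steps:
h = -14586 (h = -7224 - 7362 = -14586)
P = 3*I*√449 (P = √(37*285 - 14586) = √(10545 - 14586) = √(-4041) = 3*I*√449 ≈ 63.569*I)
p(A) = 1 + A/27 (p(A) = A/A + A/27 = 1 + A*(1/27) = 1 + A/27)
(p(143) - 1*4760) + P = ((1 + (1/27)*143) - 1*4760) + 3*I*√449 = ((1 + 143/27) - 4760) + 3*I*√449 = (170/27 - 4760) + 3*I*√449 = -128350/27 + 3*I*√449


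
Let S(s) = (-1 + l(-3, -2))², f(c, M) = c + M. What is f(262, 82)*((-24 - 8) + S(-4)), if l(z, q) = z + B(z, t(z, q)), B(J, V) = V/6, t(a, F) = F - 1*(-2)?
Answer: -5504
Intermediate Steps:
t(a, F) = 2 + F (t(a, F) = F + 2 = 2 + F)
B(J, V) = V/6 (B(J, V) = V*(⅙) = V/6)
f(c, M) = M + c
l(z, q) = ⅓ + z + q/6 (l(z, q) = z + (2 + q)/6 = z + (⅓ + q/6) = ⅓ + z + q/6)
S(s) = 16 (S(s) = (-1 + (⅓ - 3 + (⅙)*(-2)))² = (-1 + (⅓ - 3 - ⅓))² = (-1 - 3)² = (-4)² = 16)
f(262, 82)*((-24 - 8) + S(-4)) = (82 + 262)*((-24 - 8) + 16) = 344*(-32 + 16) = 344*(-16) = -5504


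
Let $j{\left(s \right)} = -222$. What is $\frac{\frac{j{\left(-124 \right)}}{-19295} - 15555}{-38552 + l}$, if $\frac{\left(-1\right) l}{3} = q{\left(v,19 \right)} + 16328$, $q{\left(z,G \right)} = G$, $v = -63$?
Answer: $\frac{300133503}{1690106935} \approx 0.17758$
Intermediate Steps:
$l = -49041$ ($l = - 3 \left(19 + 16328\right) = \left(-3\right) 16347 = -49041$)
$\frac{\frac{j{\left(-124 \right)}}{-19295} - 15555}{-38552 + l} = \frac{- \frac{222}{-19295} - 15555}{-38552 - 49041} = \frac{\left(-222\right) \left(- \frac{1}{19295}\right) - 15555}{-87593} = \left(\frac{222}{19295} - 15555\right) \left(- \frac{1}{87593}\right) = \left(- \frac{300133503}{19295}\right) \left(- \frac{1}{87593}\right) = \frac{300133503}{1690106935}$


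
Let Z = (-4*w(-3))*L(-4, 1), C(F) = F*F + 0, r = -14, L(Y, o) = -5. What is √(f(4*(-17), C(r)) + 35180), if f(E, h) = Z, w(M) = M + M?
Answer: 2*√8765 ≈ 187.24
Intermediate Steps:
w(M) = 2*M
C(F) = F² (C(F) = F² + 0 = F²)
Z = -120 (Z = -8*(-3)*(-5) = -4*(-6)*(-5) = 24*(-5) = -120)
f(E, h) = -120
√(f(4*(-17), C(r)) + 35180) = √(-120 + 35180) = √35060 = 2*√8765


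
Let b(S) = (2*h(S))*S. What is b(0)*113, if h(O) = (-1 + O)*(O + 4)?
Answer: 0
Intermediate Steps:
h(O) = (-1 + O)*(4 + O)
b(S) = S*(-8 + 2*S**2 + 6*S) (b(S) = (2*(-4 + S**2 + 3*S))*S = (-8 + 2*S**2 + 6*S)*S = S*(-8 + 2*S**2 + 6*S))
b(0)*113 = (2*0*(-4 + 0**2 + 3*0))*113 = (2*0*(-4 + 0 + 0))*113 = (2*0*(-4))*113 = 0*113 = 0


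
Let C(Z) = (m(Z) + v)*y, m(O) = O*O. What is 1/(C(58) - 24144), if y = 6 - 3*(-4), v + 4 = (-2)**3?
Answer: 1/36192 ≈ 2.7630e-5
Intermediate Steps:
v = -12 (v = -4 + (-2)**3 = -4 - 8 = -12)
m(O) = O**2
y = 18 (y = 6 + 12 = 18)
C(Z) = -216 + 18*Z**2 (C(Z) = (Z**2 - 12)*18 = (-12 + Z**2)*18 = -216 + 18*Z**2)
1/(C(58) - 24144) = 1/((-216 + 18*58**2) - 24144) = 1/((-216 + 18*3364) - 24144) = 1/((-216 + 60552) - 24144) = 1/(60336 - 24144) = 1/36192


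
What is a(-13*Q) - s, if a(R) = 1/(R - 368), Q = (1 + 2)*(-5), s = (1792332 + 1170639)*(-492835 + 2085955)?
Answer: -816623726196961/173 ≈ -4.7204e+12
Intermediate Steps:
s = 4720368359520 (s = 2962971*1593120 = 4720368359520)
Q = -15 (Q = 3*(-5) = -15)
a(R) = 1/(-368 + R)
a(-13*Q) - s = 1/(-368 - 13*(-15)) - 1*4720368359520 = 1/(-368 + 195) - 4720368359520 = 1/(-173) - 4720368359520 = -1/173 - 4720368359520 = -816623726196961/173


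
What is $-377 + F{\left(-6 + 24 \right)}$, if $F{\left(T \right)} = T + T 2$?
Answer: $-323$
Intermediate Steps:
$F{\left(T \right)} = 3 T$ ($F{\left(T \right)} = T + 2 T = 3 T$)
$-377 + F{\left(-6 + 24 \right)} = -377 + 3 \left(-6 + 24\right) = -377 + 3 \cdot 18 = -377 + 54 = -323$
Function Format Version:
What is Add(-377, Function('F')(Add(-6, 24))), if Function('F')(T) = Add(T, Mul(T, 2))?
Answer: -323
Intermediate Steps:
Function('F')(T) = Mul(3, T) (Function('F')(T) = Add(T, Mul(2, T)) = Mul(3, T))
Add(-377, Function('F')(Add(-6, 24))) = Add(-377, Mul(3, Add(-6, 24))) = Add(-377, Mul(3, 18)) = Add(-377, 54) = -323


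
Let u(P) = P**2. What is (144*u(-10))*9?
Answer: 129600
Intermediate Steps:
(144*u(-10))*9 = (144*(-10)**2)*9 = (144*100)*9 = 14400*9 = 129600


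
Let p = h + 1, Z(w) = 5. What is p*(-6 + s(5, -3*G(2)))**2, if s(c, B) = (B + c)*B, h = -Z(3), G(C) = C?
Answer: 0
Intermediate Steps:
h = -5 (h = -1*5 = -5)
s(c, B) = B*(B + c)
p = -4 (p = -5 + 1 = -4)
p*(-6 + s(5, -3*G(2)))**2 = -4*(-6 + (-3*2)*(-3*2 + 5))**2 = -4*(-6 - 6*(-6 + 5))**2 = -4*(-6 - 6*(-1))**2 = -4*(-6 + 6)**2 = -4*0**2 = -4*0 = 0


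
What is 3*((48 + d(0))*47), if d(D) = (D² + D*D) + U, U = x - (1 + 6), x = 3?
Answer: 6204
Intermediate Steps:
U = -4 (U = 3 - (1 + 6) = 3 - 1*7 = 3 - 7 = -4)
d(D) = -4 + 2*D² (d(D) = (D² + D*D) - 4 = (D² + D²) - 4 = 2*D² - 4 = -4 + 2*D²)
3*((48 + d(0))*47) = 3*((48 + (-4 + 2*0²))*47) = 3*((48 + (-4 + 2*0))*47) = 3*((48 + (-4 + 0))*47) = 3*((48 - 4)*47) = 3*(44*47) = 3*2068 = 6204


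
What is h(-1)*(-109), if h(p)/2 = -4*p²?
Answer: 872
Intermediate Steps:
h(p) = -8*p² (h(p) = 2*(-4*p²) = -8*p²)
h(-1)*(-109) = -8*(-1)²*(-109) = -8*1*(-109) = -8*(-109) = 872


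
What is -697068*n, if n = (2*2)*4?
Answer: -11153088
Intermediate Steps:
n = 16 (n = 4*4 = 16)
-697068*n = -697068*16 = -11153088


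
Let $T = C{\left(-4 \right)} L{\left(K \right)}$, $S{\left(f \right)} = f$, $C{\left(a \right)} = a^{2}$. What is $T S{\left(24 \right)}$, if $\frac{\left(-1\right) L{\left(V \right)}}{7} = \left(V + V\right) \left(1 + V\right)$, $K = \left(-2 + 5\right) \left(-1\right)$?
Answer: $-32256$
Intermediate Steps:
$K = -3$ ($K = 3 \left(-1\right) = -3$)
$L{\left(V \right)} = - 14 V \left(1 + V\right)$ ($L{\left(V \right)} = - 7 \left(V + V\right) \left(1 + V\right) = - 7 \cdot 2 V \left(1 + V\right) = - 14 V \left(1 + V\right)$)
$T = -1344$ ($T = \left(-4\right)^{2} \left(\left(-14\right) \left(-3\right) \left(1 - 3\right)\right) = 16 \left(\left(-14\right) \left(-3\right) \left(-2\right)\right) = 16 \left(-84\right) = -1344$)
$T S{\left(24 \right)} = \left(-1344\right) 24 = -32256$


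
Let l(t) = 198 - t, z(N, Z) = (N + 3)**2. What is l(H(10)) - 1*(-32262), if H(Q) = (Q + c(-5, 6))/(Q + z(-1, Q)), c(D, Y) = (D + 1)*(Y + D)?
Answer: 227217/7 ≈ 32460.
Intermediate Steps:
z(N, Z) = (3 + N)**2
c(D, Y) = (1 + D)*(D + Y)
H(Q) = (-4 + Q)/(4 + Q) (H(Q) = (Q + (-5 + 6 + (-5)**2 - 5*6))/(Q + (3 - 1)**2) = (Q + (-5 + 6 + 25 - 30))/(Q + 2**2) = (Q - 4)/(Q + 4) = (-4 + Q)/(4 + Q))
l(H(10)) - 1*(-32262) = (198 - (-4 + 10)/(4 + 10)) - 1*(-32262) = (198 - 6/14) + 32262 = (198 - 1*3/7) + 32262 = (198 - 3/7) + 32262 = 1383/7 + 32262 = 227217/7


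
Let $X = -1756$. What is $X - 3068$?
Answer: $-4824$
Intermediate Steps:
$X - 3068 = -1756 - 3068 = -4824$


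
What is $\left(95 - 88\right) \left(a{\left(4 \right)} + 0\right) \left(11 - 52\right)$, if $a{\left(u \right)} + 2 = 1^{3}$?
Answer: $287$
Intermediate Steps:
$a{\left(u \right)} = -1$ ($a{\left(u \right)} = -2 + 1^{3} = -2 + 1 = -1$)
$\left(95 - 88\right) \left(a{\left(4 \right)} + 0\right) \left(11 - 52\right) = \left(95 - 88\right) \left(-1 + 0\right) \left(11 - 52\right) = 7 \left(\left(-1\right) \left(-41\right)\right) = 7 \cdot 41 = 287$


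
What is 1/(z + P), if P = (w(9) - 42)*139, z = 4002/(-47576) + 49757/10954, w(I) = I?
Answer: -130286876/597045049931 ≈ -0.00021822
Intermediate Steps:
z = 580850281/130286876 (z = 4002*(-1/47576) + 49757*(1/10954) = -2001/23788 + 49757/10954 = 580850281/130286876 ≈ 4.4582)
P = -4587 (P = (9 - 42)*139 = -33*139 = -4587)
1/(z + P) = 1/(580850281/130286876 - 4587) = 1/(-597045049931/130286876) = -130286876/597045049931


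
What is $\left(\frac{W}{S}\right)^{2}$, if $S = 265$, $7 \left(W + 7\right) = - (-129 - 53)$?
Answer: $\frac{361}{70225} \approx 0.0051406$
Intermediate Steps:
$W = 19$ ($W = -7 + \frac{\left(-1\right) \left(-129 - 53\right)}{7} = -7 + \frac{\left(-1\right) \left(-182\right)}{7} = -7 + \frac{1}{7} \cdot 182 = -7 + 26 = 19$)
$\left(\frac{W}{S}\right)^{2} = \left(\frac{19}{265}\right)^{2} = \frac{361}{70225}$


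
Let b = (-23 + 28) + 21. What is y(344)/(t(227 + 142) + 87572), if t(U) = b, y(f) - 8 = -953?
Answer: -135/12514 ≈ -0.010788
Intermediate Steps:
b = 26 (b = 5 + 21 = 26)
y(f) = -945 (y(f) = 8 - 953 = -945)
t(U) = 26
y(344)/(t(227 + 142) + 87572) = -945/(26 + 87572) = -945/87598 = -945*1/87598 = -135/12514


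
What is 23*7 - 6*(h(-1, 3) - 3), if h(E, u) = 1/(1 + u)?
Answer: 355/2 ≈ 177.50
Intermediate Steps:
23*7 - 6*(h(-1, 3) - 3) = 23*7 - 6*(1/(1 + 3) - 3) = 161 - 6*(1/4 - 3) = 161 - 6*(¼ - 3) = 161 - 6*(-11/4) = 161 + 33/2 = 355/2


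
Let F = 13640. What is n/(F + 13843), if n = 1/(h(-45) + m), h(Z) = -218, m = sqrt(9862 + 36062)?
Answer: -109/21986400 - sqrt(11481)/21986400 ≈ -9.8311e-6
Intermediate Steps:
m = 2*sqrt(11481) (m = sqrt(45924) = 2*sqrt(11481) ≈ 214.30)
n = 1/(-218 + 2*sqrt(11481)) ≈ -0.27019
n/(F + 13843) = (-109/800 - sqrt(11481)/800)/(13640 + 13843) = (-109/800 - sqrt(11481)/800)/27483 = (-109/800 - sqrt(11481)/800)*(1/27483) = -109/21986400 - sqrt(11481)/21986400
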